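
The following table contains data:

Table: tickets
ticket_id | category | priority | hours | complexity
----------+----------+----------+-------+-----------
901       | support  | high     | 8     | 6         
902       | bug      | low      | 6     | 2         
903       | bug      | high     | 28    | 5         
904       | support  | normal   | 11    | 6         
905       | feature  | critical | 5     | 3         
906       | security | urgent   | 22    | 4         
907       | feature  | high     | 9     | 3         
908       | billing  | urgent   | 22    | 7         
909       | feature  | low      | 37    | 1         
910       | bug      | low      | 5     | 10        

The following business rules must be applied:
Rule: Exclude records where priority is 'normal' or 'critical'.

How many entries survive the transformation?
8

Step 1: Count records to exclude
  - 1 (normal) + 1 (critical) = 2 records
Step 2: Total records: 10
Step 3: Remaining = 10 - 2 = 8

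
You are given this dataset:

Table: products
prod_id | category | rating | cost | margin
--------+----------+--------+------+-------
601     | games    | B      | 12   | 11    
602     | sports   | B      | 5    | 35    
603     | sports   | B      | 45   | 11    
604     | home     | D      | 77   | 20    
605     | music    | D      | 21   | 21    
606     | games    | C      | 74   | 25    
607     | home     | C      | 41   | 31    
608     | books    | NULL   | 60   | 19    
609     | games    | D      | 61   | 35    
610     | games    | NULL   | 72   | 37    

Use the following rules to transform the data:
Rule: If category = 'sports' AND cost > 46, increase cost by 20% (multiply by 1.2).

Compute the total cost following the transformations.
468

Step 1: Find records where category = 'sports' AND cost > 46
Step 2: 0 records match, summing to 0
Step 3: After multiplier: 0 × 1.2 = 0.0
Step 4: Unaffected records sum: 468
Step 5: Final sum = 0.0 + 468 = 468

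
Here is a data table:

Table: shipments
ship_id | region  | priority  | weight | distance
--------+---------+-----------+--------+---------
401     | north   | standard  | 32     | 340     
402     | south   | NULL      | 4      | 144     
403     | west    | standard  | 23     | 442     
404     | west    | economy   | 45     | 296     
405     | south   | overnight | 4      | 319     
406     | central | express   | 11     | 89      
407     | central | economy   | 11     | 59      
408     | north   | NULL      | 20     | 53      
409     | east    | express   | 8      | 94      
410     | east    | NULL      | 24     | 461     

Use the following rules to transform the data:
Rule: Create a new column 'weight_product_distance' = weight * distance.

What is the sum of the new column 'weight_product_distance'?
50722

Step 1: For each record, compute weight * distance
Example calculations:
  32 * 340 = 10880
  4 * 144 = 576
  23 * 442 = 10166
  ...
Step 2: Sum all derived values
Step 3: Total = 50722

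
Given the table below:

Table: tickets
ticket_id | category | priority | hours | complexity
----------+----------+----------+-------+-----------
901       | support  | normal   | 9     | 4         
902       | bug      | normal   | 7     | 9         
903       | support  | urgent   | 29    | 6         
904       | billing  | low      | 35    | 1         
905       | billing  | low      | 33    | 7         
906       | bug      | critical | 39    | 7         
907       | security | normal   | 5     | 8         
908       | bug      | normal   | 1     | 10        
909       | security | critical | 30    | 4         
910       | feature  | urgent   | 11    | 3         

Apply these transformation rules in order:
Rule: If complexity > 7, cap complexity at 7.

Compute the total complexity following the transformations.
53

Step 1: 3 records have complexity > 7
Step 2: These records originally summed to 27
Step 3: After capping: 3 × 7 = 21
Step 4: Unaffected records sum: 32
Step 5: Final sum = 21 + 32 = 53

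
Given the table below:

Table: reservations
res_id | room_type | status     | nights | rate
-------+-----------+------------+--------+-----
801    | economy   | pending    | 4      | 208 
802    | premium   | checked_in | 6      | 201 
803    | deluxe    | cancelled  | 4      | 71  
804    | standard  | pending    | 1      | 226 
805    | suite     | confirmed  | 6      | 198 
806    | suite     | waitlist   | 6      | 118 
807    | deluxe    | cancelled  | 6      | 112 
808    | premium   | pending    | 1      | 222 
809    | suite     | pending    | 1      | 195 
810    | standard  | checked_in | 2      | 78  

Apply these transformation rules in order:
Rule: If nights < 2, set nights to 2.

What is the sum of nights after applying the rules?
40

Step 1: 3 records have nights < 2
Step 2: These records originally summed to 3
Step 3: After setting to minimum: 3 × 2 = 6
Step 4: Unaffected records sum: 34
Step 5: Final sum = 6 + 34 = 40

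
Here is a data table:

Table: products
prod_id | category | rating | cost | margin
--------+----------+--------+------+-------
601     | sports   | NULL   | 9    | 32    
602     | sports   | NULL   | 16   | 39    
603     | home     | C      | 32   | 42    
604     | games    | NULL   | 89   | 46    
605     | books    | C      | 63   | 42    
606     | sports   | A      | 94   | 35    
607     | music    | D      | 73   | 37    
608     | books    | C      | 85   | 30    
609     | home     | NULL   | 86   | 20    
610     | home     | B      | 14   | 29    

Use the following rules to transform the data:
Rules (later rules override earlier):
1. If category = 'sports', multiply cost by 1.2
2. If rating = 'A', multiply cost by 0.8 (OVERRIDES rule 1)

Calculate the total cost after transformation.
547.2

Step 1: Rule 2 takes priority for records with rating = 'A'
  - 1 records: 94 × 0.8 = 75.2
Step 2: Rule 1 applies to remaining records with category = 'sports'
  - 2 records: 25 × 1.2 = 30.0
Step 3: Other records unchanged: 442
Step 4: Final sum = 75.2 + 30.0 + 442 = 547.2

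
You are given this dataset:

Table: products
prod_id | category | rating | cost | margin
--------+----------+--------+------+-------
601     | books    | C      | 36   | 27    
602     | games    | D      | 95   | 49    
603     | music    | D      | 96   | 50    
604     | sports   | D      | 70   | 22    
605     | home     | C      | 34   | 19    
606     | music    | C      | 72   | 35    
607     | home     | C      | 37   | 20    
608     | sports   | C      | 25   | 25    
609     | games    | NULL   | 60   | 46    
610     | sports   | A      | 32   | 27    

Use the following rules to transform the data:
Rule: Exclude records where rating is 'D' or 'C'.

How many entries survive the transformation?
2

Step 1: Count records to exclude
  - 3 (D) + 5 (C) = 8 records
Step 2: Total records: 10
Step 3: Remaining = 10 - 8 = 2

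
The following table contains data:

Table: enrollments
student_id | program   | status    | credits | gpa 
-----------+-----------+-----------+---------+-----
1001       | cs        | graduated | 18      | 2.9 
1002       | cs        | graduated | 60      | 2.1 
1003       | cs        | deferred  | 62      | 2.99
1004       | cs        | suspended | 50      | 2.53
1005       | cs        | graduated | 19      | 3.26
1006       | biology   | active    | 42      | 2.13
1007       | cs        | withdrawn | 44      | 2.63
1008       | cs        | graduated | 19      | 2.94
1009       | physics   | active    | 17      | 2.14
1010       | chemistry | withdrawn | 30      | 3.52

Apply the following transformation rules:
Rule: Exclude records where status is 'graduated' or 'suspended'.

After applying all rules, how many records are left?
5

Step 1: Count records to exclude
  - 4 (graduated) + 1 (suspended) = 5 records
Step 2: Total records: 10
Step 3: Remaining = 10 - 5 = 5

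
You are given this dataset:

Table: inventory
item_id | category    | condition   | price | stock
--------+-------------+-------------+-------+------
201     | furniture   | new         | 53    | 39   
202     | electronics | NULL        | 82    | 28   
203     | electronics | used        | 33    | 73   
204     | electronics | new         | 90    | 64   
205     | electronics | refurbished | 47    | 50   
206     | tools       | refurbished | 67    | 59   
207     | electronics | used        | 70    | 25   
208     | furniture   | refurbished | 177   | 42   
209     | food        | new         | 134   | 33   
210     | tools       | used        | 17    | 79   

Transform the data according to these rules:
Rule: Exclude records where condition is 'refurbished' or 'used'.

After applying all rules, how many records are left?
4

Step 1: Count records to exclude
  - 3 (refurbished) + 3 (used) = 6 records
Step 2: Total records: 10
Step 3: Remaining = 10 - 6 = 4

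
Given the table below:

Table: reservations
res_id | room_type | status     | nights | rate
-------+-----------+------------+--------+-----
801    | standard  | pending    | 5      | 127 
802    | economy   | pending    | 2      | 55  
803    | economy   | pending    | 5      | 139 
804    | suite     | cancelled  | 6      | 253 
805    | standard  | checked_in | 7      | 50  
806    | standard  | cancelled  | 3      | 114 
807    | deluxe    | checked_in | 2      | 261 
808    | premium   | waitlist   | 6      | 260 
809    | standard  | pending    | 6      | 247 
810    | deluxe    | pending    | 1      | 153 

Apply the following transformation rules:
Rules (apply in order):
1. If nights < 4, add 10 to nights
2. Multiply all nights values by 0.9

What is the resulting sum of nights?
74.7

Step 1: Apply Rule 1 - Add 10 to records with nights < 4
  - 4 records affected: 8 + (4 × 10) = 48
  - Unaffected records: 35
  - Sum after Rule 1: 83
Step 2: Apply Rule 2 - Multiply all by 0.9
  - 83 × 0.9 = 74.7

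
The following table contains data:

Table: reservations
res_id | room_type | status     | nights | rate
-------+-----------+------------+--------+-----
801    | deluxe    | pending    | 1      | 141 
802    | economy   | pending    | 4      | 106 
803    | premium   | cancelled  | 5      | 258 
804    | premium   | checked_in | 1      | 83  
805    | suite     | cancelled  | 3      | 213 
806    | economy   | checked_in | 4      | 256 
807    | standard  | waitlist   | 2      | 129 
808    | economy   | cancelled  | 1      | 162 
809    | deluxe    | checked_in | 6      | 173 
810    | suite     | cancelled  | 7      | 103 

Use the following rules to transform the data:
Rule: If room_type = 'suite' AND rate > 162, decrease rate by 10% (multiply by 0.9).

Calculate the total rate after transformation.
1602.7

Step 1: Find records where room_type = 'suite' AND rate > 162
Step 2: 1 records match, summing to 213
Step 3: After multiplier: 213 × 0.9 = 191.7
Step 4: Unaffected records sum: 1411
Step 5: Final sum = 191.7 + 1411 = 1602.7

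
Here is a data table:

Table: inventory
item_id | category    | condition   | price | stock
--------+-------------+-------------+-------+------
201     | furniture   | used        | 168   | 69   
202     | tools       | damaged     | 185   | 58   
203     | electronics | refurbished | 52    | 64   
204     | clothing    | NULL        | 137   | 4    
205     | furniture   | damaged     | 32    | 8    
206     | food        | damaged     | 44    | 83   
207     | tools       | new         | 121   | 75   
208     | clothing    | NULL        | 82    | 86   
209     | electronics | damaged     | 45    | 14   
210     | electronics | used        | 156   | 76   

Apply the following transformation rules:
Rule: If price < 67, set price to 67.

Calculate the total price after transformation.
1117

Step 1: 4 records have price < 67
Step 2: These records originally summed to 173
Step 3: After setting to minimum: 4 × 67 = 268
Step 4: Unaffected records sum: 849
Step 5: Final sum = 268 + 849 = 1117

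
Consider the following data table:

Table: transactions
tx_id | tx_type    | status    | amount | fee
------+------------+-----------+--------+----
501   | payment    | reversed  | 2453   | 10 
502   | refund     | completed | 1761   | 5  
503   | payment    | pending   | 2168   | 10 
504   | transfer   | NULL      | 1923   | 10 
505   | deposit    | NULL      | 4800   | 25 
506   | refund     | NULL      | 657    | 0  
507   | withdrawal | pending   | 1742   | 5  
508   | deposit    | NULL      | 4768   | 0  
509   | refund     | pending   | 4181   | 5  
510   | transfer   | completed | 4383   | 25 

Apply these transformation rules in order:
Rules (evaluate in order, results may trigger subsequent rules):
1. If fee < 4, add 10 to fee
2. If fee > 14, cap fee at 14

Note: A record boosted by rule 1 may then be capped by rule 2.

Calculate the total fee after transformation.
93

Step 1: Apply rule 1 to records with fee < 4
  - 2 records get bonus of 10
  - Of these, 0 records then exceed 14 and get capped
Step 2: Apply rule 2 to records with fee > 14
  - 2 records (original) are capped
Step 3: Calculate final sum = 93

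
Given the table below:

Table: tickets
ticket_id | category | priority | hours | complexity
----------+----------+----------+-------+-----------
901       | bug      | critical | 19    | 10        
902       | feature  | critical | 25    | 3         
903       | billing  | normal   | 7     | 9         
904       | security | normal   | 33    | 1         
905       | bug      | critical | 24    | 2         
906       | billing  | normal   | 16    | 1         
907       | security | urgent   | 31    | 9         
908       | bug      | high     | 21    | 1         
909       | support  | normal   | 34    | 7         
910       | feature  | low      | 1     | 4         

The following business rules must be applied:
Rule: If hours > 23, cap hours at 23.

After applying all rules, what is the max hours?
23

Step 1: Original maximum hours = 34
Step 2: Apply cap at 23
Step 3: 5 records had hours > 23 and were capped
Step 4: Maximum after transformation = 23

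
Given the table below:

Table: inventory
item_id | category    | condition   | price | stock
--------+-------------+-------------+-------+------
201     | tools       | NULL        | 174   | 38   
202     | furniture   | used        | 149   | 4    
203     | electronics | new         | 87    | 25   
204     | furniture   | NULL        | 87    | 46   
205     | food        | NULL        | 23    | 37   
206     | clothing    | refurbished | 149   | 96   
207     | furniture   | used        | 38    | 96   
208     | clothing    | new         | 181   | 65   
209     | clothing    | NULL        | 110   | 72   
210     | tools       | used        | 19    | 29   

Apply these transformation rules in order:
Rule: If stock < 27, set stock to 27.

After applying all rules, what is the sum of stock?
533

Step 1: 2 records have stock < 27
Step 2: These records originally summed to 29
Step 3: After setting to minimum: 2 × 27 = 54
Step 4: Unaffected records sum: 479
Step 5: Final sum = 54 + 479 = 533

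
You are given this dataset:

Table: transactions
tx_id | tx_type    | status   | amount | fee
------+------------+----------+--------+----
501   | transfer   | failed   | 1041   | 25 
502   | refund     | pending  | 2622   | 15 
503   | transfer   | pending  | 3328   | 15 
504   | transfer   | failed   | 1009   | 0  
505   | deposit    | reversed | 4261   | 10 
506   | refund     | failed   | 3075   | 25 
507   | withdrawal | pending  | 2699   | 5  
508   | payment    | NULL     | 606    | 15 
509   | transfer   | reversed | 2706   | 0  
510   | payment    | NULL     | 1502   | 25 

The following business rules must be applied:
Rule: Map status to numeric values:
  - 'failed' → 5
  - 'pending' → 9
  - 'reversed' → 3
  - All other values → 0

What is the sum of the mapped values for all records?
48

Step 1: Apply mapping to each record
Step 2: Count by status:
  'failed': 3 records × 5 = 15
  'pending': 3 records × 9 = 27
  'reversed': 2 records × 3 = 6
Step 3: Sum all mapped values = 48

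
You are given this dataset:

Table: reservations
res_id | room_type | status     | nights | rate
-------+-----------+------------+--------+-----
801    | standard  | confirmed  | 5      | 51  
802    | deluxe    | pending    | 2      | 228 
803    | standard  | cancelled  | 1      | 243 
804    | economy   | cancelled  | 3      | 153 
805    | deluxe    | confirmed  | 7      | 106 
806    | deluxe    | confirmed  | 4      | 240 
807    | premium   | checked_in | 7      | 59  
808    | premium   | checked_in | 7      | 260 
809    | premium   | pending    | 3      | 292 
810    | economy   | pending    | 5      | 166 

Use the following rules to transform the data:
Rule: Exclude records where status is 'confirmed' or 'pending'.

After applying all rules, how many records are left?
4

Step 1: Count records to exclude
  - 3 (confirmed) + 3 (pending) = 6 records
Step 2: Total records: 10
Step 3: Remaining = 10 - 6 = 4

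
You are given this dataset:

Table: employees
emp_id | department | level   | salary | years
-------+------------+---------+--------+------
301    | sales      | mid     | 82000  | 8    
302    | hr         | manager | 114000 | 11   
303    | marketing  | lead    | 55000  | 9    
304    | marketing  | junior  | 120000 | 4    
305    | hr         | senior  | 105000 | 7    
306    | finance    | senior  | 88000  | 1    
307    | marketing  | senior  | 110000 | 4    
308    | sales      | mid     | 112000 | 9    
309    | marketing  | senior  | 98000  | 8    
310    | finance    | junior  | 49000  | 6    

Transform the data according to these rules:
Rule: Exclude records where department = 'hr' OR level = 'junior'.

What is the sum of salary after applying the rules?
545000

Step 1: Find records where department = 'hr' OR level = 'junior'
Step 2: 4 records match, summing to 388000
Step 3: Original sum: 933000
Step 4: Remaining sum = 933000 - 388000 = 545000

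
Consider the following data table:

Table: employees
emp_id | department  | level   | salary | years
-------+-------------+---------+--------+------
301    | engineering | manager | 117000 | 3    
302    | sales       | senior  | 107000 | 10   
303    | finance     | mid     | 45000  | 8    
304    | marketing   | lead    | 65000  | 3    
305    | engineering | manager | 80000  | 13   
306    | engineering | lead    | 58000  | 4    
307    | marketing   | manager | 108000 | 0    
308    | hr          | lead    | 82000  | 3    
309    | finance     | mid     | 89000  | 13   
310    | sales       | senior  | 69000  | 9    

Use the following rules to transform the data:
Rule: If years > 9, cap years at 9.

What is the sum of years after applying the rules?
57

Step 1: 3 records have years > 9
Step 2: These records originally summed to 36
Step 3: After capping: 3 × 9 = 27
Step 4: Unaffected records sum: 30
Step 5: Final sum = 27 + 30 = 57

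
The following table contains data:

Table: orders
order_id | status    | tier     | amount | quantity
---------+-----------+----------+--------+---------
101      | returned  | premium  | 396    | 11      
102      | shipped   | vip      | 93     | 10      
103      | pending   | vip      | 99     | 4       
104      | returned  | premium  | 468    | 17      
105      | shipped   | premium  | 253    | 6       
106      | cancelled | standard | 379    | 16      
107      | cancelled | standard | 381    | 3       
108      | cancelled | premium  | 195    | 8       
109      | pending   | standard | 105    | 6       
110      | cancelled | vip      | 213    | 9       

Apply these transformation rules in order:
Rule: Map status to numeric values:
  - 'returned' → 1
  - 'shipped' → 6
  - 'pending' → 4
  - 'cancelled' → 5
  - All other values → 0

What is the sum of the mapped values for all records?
42

Step 1: Apply mapping to each record
Step 2: Count by status:
  'returned': 2 records × 1 = 2
  'shipped': 2 records × 6 = 12
  'pending': 2 records × 4 = 8
  'cancelled': 4 records × 5 = 20
Step 3: Sum all mapped values = 42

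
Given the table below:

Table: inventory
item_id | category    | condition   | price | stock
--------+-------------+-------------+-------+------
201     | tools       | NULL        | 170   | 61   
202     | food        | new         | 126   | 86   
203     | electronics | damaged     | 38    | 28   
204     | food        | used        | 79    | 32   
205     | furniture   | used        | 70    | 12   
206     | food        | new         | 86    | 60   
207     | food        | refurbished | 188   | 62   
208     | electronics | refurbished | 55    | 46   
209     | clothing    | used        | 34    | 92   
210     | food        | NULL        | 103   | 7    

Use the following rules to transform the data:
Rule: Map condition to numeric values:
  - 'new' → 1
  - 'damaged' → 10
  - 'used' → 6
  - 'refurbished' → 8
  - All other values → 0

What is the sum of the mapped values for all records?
46

Step 1: Apply mapping to each record
Step 2: Count by status:
  'new': 2 records × 1 = 2
  'damaged': 1 records × 10 = 10
  'used': 3 records × 6 = 18
  'refurbished': 2 records × 8 = 16
Step 3: Sum all mapped values = 46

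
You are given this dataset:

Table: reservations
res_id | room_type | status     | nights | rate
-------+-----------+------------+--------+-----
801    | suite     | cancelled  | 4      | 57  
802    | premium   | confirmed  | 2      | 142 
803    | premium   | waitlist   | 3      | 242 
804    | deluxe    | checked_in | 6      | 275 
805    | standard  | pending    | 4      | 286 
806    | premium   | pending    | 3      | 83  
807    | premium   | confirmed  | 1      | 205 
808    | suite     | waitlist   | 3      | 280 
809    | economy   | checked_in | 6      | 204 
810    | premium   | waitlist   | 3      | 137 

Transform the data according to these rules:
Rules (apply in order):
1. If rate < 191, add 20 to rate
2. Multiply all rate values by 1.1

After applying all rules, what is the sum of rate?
2190.1

Step 1: Apply Rule 1 - Add 20 to records with rate < 191
  - 4 records affected: 419 + (4 × 20) = 499
  - Unaffected records: 1492
  - Sum after Rule 1: 1991
Step 2: Apply Rule 2 - Multiply all by 1.1
  - 1991 × 1.1 = 2190.1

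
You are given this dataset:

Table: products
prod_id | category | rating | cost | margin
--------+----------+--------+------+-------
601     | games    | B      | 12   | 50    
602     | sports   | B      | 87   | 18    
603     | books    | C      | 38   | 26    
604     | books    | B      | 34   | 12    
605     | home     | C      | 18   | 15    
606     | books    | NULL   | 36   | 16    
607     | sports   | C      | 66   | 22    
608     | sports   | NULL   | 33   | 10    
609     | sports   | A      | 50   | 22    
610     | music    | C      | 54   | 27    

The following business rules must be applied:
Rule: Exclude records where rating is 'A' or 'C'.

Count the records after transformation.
5

Step 1: Count records to exclude
  - 1 (A) + 4 (C) = 5 records
Step 2: Total records: 10
Step 3: Remaining = 10 - 5 = 5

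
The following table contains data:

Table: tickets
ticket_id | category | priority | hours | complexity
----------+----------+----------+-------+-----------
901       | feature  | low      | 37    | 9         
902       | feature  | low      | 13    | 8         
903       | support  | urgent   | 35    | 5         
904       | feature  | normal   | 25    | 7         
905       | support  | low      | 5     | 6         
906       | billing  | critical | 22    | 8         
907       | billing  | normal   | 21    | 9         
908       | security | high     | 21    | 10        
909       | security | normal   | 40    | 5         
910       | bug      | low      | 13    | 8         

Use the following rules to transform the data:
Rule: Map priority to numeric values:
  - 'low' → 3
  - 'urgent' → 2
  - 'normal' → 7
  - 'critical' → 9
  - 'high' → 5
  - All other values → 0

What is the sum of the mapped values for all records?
49

Step 1: Apply mapping to each record
Step 2: Count by status:
  'low': 4 records × 3 = 12
  'urgent': 1 records × 2 = 2
  'normal': 3 records × 7 = 21
  'critical': 1 records × 9 = 9
  'high': 1 records × 5 = 5
Step 3: Sum all mapped values = 49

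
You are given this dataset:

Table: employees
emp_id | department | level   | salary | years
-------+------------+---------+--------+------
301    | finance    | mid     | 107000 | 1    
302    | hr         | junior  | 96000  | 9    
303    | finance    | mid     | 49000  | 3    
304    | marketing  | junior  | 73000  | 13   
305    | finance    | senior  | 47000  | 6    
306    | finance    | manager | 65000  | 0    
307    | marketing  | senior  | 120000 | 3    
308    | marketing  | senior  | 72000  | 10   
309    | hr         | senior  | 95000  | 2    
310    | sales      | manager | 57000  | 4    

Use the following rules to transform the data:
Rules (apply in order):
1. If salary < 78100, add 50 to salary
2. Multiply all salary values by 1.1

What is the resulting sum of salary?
859430.0

Step 1: Apply Rule 1 - Add 50 to records with salary < 78100
  - 6 records affected: 363000 + (6 × 50) = 363300
  - Unaffected records: 418000
  - Sum after Rule 1: 781300
Step 2: Apply Rule 2 - Multiply all by 1.1
  - 781300 × 1.1 = 859430.0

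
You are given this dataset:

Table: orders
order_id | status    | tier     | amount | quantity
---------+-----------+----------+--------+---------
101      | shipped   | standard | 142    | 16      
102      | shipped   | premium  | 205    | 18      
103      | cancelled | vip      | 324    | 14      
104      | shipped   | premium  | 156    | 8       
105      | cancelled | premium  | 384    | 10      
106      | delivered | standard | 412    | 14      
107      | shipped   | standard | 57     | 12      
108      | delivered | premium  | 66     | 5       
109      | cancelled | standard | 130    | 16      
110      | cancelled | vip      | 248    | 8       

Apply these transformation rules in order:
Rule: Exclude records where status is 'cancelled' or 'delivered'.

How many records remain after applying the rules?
4

Step 1: Count records to exclude
  - 4 (cancelled) + 2 (delivered) = 6 records
Step 2: Total records: 10
Step 3: Remaining = 10 - 6 = 4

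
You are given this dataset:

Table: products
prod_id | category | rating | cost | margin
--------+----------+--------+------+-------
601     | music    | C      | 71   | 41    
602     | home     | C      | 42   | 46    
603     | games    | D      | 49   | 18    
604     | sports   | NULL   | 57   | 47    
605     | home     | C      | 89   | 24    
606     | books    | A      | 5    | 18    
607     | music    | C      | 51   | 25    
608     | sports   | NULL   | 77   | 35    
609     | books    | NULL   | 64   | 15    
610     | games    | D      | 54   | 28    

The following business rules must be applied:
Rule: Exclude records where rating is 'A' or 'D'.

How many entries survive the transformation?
7

Step 1: Count records to exclude
  - 1 (A) + 2 (D) = 3 records
Step 2: Total records: 10
Step 3: Remaining = 10 - 3 = 7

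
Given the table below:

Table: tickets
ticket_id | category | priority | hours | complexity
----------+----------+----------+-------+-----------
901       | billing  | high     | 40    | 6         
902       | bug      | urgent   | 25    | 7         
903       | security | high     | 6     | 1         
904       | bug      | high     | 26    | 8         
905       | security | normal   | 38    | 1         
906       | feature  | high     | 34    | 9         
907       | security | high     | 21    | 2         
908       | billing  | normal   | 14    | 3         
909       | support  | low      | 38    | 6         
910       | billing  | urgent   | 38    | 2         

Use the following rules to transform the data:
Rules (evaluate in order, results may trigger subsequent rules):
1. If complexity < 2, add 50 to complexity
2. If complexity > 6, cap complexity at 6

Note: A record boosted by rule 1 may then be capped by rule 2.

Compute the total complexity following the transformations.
49

Step 1: Apply rule 1 to records with complexity < 2
  - 2 records get bonus of 50
  - Of these, 2 records then exceed 6 and get capped
Step 2: Apply rule 2 to records with complexity > 6
  - 3 records (original) are capped
Step 3: Calculate final sum = 49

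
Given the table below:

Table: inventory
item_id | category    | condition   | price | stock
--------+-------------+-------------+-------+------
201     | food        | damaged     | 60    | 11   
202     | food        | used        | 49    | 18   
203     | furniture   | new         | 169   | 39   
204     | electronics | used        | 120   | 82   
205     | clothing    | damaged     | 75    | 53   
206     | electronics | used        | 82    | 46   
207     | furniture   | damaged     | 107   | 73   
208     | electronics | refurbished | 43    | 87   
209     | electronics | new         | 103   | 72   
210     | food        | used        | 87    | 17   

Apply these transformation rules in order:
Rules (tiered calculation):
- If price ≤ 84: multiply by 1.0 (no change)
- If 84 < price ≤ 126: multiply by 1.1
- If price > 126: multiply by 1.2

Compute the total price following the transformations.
970.5

Step 1: Tier 1 (price ≤ 84): 5 records, sum = 309 × 1.0 = 309.0
Step 2: Tier 2 (84 < price ≤ 126): 4 records, sum = 417 × 1.1 = 458.7
Step 3: Tier 3 (price > 126): 1 records, sum = 169 × 1.2 = 202.8
Step 4: Final sum = 309.0 + 458.7 + 202.8 = 970.5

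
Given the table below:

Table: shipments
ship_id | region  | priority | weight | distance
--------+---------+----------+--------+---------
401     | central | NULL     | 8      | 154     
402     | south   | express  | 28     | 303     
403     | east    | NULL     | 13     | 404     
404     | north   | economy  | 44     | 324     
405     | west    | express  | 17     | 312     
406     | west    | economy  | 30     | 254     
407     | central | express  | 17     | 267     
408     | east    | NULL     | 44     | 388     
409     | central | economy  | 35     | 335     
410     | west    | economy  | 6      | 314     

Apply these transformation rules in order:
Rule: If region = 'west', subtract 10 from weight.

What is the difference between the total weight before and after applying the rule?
30

Step 1: Original sum of weight = 242
Step 2: 3 records have region = 'west'
Step 3: Each affected record changes by -10
Step 4: Total change = 3 × -10 = -30
Step 5: New sum = 242 + -30 = 212
Step 6: Difference = |212 - 242| = 30
        (Sum decreased by 30)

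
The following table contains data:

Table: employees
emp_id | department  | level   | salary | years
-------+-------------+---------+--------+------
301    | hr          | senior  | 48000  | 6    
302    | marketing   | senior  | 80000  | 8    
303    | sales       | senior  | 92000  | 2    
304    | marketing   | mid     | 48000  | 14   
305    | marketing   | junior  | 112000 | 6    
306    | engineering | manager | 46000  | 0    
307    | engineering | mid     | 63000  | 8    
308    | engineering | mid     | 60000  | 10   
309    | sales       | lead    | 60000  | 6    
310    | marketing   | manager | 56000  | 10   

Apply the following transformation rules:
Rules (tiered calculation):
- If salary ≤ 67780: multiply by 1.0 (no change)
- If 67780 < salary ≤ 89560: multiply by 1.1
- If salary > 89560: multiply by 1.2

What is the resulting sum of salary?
713800.0

Step 1: Tier 1 (salary ≤ 67780): 7 records, sum = 381000 × 1.0 = 381000.0
Step 2: Tier 2 (67780 < salary ≤ 89560): 1 records, sum = 80000 × 1.1 = 88000.0
Step 3: Tier 3 (salary > 89560): 2 records, sum = 204000 × 1.2 = 244800.0
Step 4: Final sum = 381000.0 + 88000.0 + 244800.0 = 713800.0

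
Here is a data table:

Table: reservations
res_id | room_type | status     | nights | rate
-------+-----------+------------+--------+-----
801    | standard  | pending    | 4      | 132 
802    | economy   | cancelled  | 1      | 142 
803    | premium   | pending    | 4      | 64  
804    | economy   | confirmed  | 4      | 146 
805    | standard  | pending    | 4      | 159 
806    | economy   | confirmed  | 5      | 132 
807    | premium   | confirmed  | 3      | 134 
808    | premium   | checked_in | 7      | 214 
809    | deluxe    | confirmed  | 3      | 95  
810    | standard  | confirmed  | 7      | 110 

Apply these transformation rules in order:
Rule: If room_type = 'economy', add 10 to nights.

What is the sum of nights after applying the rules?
72

Step 1: Count records where room_type = 'economy': 3
Step 2: Total bonus added: 3 × 10 = 30
Step 3: Original sum of nights: 42
Step 4: Final sum = 42 + 30 = 72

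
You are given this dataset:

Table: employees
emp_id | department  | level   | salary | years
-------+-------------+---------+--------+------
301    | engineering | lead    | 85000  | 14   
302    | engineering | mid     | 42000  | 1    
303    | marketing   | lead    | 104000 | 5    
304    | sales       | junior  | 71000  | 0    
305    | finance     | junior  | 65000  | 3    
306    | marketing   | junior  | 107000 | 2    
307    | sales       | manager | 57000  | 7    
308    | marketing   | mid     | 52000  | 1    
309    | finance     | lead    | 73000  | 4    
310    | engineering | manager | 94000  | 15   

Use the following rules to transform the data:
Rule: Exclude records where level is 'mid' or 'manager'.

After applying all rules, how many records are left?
6

Step 1: Count records to exclude
  - 2 (mid) + 2 (manager) = 4 records
Step 2: Total records: 10
Step 3: Remaining = 10 - 4 = 6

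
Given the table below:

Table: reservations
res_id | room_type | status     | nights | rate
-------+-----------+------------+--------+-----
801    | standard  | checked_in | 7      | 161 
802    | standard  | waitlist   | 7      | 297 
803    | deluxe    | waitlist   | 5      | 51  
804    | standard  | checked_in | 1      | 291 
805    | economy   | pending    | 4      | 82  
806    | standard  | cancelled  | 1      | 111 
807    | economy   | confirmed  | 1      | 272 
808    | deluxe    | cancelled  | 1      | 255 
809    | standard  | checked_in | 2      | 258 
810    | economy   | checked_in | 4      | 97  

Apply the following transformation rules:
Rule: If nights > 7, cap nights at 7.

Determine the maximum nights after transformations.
7

Step 1: Original maximum nights = 7
Step 2: Check cap of 7 against maximum
Step 3: No records exceed the cap (max 7 <= cap 7), so no capping applies
Step 4: Maximum after transformation = 7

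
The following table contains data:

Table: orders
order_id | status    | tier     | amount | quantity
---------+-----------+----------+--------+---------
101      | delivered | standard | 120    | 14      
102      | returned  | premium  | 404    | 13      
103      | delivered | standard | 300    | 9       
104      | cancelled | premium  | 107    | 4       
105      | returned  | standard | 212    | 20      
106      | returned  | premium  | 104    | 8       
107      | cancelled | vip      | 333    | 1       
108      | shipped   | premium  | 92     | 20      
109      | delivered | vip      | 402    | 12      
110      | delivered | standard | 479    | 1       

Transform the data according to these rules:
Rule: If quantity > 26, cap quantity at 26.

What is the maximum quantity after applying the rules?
20

Step 1: Original maximum quantity = 20
Step 2: Check cap of 26 against maximum
Step 3: No records exceed the cap (max 20 <= cap 26), so no capping applies
Step 4: Maximum after transformation = 20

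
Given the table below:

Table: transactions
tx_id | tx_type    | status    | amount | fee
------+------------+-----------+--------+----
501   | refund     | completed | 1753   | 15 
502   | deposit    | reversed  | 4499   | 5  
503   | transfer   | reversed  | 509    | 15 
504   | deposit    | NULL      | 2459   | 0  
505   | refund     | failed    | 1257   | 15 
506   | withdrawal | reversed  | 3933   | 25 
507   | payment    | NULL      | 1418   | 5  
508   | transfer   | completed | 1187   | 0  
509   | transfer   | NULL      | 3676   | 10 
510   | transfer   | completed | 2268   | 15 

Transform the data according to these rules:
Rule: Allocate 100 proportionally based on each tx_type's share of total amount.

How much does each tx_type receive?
deposit: 30.31, payment: 6.18, refund: 13.11, transfer: 33.28, withdrawal: 17.13

Step 1: Calculate total amount = 22959
Step 2: Calculate each tx_type's proportion:
  deposit: 6958/22959 = 30.31% → 30.31
  payment: 1418/22959 = 6.18% → 6.18
  refund: 3010/22959 = 13.11% → 13.11
  transfer: 7640/22959 = 33.28% → 33.28
  withdrawal: 3933/22959 = 17.13% → 17.13
Step 3: Verify: sum of allocations ≈ 100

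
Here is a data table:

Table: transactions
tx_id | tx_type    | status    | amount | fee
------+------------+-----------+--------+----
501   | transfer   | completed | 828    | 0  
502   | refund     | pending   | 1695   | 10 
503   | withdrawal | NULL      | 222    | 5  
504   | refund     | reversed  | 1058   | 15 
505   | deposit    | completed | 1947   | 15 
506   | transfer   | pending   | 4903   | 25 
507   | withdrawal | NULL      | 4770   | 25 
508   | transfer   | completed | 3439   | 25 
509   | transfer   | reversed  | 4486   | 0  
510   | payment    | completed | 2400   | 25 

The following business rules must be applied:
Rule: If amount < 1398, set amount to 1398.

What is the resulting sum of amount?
27834

Step 1: 3 records have amount < 1398
Step 2: These records originally summed to 2108
Step 3: After setting to minimum: 3 × 1398 = 4194
Step 4: Unaffected records sum: 23640
Step 5: Final sum = 4194 + 23640 = 27834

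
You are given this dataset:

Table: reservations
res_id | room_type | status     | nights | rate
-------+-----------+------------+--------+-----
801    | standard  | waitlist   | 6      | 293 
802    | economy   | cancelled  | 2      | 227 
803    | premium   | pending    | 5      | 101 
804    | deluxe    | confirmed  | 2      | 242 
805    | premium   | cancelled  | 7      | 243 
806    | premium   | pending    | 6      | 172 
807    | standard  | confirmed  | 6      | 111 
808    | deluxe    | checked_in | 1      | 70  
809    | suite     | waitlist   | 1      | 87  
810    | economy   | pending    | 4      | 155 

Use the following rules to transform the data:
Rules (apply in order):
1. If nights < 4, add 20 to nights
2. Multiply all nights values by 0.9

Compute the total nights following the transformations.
108.0

Step 1: Apply Rule 1 - Add 20 to records with nights < 4
  - 4 records affected: 6 + (4 × 20) = 86
  - Unaffected records: 34
  - Sum after Rule 1: 120
Step 2: Apply Rule 2 - Multiply all by 0.9
  - 120 × 0.9 = 108.0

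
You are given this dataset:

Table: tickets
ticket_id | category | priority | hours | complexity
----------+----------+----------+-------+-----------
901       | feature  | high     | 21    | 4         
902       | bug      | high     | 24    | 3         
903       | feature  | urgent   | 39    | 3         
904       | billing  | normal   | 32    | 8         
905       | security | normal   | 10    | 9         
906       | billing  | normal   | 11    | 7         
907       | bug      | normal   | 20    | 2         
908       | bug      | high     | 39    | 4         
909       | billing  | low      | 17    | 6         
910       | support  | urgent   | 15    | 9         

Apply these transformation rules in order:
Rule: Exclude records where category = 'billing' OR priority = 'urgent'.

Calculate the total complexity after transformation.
22

Step 1: Find records where category = 'billing' OR priority = 'urgent'
Step 2: 5 records match, summing to 33
Step 3: Original sum: 55
Step 4: Remaining sum = 55 - 33 = 22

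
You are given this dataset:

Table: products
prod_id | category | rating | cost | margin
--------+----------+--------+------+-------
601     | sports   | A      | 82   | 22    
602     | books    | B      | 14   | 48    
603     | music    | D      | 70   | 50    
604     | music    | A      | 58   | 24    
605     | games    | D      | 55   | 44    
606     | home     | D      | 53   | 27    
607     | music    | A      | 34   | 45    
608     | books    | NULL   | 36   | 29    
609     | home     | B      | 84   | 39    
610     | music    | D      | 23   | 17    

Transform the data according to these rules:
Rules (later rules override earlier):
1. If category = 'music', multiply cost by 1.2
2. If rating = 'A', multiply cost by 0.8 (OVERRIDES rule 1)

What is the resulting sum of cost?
492.8

Step 1: Rule 2 takes priority for records with rating = 'A'
  - 3 records: 174 × 0.8 = 139.2
Step 2: Rule 1 applies to remaining records with category = 'music'
  - 2 records: 93 × 1.2 = 111.6
Step 3: Other records unchanged: 242
Step 4: Final sum = 139.2 + 111.6 + 242 = 492.8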